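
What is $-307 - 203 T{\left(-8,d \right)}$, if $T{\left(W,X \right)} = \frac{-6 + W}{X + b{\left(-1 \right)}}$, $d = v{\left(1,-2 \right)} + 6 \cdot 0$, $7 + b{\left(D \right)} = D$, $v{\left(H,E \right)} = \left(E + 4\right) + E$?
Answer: $- \frac{2649}{4} \approx -662.25$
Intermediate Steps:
$v{\left(H,E \right)} = 4 + 2 E$ ($v{\left(H,E \right)} = \left(4 + E\right) + E = 4 + 2 E$)
$b{\left(D \right)} = -7 + D$
$d = 0$ ($d = \left(4 + 2 \left(-2\right)\right) + 6 \cdot 0 = \left(4 - 4\right) + 0 = 0 + 0 = 0$)
$T{\left(W,X \right)} = \frac{-6 + W}{-8 + X}$ ($T{\left(W,X \right)} = \frac{-6 + W}{X - 8} = \frac{-6 + W}{-8 + X}$)
$-307 - 203 T{\left(-8,d \right)} = -307 - 203 \frac{-6 - 8}{-8 + 0} = -307 - 203 \frac{1}{-8} \left(-14\right) = -307 - 203 \left(\left(- \frac{1}{8}\right) \left(-14\right)\right) = -307 - \frac{1421}{4} = - \frac{2649}{4}$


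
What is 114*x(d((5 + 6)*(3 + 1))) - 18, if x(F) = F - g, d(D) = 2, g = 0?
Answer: 210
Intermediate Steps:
x(F) = F (x(F) = F - 1*0 = F + 0 = F)
114*x(d((5 + 6)*(3 + 1))) - 18 = 114*2 - 18 = 228 - 18 = 210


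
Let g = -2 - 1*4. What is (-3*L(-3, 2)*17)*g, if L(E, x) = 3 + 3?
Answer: 1836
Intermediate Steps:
L(E, x) = 6
g = -6 (g = -2 - 4 = -6)
(-3*L(-3, 2)*17)*g = (-3*6*17)*(-6) = -18*17*(-6) = -306*(-6) = 1836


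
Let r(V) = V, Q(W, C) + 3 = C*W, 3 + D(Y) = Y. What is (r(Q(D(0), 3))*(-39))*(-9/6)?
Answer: -702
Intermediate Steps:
D(Y) = -3 + Y
Q(W, C) = -3 + C*W
(r(Q(D(0), 3))*(-39))*(-9/6) = ((-3 + 3*(-3 + 0))*(-39))*(-9/6) = ((-3 + 3*(-3))*(-39))*(-9*1/6) = ((-3 - 9)*(-39))*(-3/2) = -12*(-39)*(-3/2) = 468*(-3/2) = -702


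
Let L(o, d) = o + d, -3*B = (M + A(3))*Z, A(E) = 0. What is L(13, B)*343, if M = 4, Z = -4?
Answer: 18865/3 ≈ 6288.3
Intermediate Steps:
B = 16/3 (B = -(4 + 0)*(-4)/3 = -4*(-4)/3 = -⅓*(-16) = 16/3 ≈ 5.3333)
L(o, d) = d + o
L(13, B)*343 = (16/3 + 13)*343 = (55/3)*343 = 18865/3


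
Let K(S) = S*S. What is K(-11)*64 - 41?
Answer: 7703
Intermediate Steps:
K(S) = S²
K(-11)*64 - 41 = (-11)²*64 - 41 = 121*64 - 41 = 7744 - 41 = 7703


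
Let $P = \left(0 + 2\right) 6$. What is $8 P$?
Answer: $96$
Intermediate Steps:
$P = 12$ ($P = 2 \cdot 6 = 12$)
$8 P = 8 \cdot 12 = 96$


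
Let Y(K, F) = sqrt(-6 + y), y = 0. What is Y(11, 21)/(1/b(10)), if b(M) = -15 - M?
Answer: -25*I*sqrt(6) ≈ -61.237*I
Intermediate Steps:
Y(K, F) = I*sqrt(6) (Y(K, F) = sqrt(-6 + 0) = sqrt(-6) = I*sqrt(6))
Y(11, 21)/(1/b(10)) = (I*sqrt(6))/(1/(-15 - 1*10)) = (I*sqrt(6))/(1/(-15 - 10)) = (I*sqrt(6))/(1/(-25)) = (I*sqrt(6))/(-1/25) = (I*sqrt(6))*(-25) = -25*I*sqrt(6)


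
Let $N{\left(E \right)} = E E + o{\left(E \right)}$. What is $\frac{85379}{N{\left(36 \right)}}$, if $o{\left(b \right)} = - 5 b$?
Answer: $\frac{85379}{1116} \approx 76.505$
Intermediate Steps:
$N{\left(E \right)} = E^{2} - 5 E$ ($N{\left(E \right)} = E E - 5 E = E^{2} - 5 E$)
$\frac{85379}{N{\left(36 \right)}} = \frac{85379}{36 \left(-5 + 36\right)} = \frac{85379}{36 \cdot 31} = \frac{85379}{1116}$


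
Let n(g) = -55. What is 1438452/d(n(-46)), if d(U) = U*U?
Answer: 1438452/3025 ≈ 475.52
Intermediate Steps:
d(U) = U**2
1438452/d(n(-46)) = 1438452/((-55)**2) = 1438452/3025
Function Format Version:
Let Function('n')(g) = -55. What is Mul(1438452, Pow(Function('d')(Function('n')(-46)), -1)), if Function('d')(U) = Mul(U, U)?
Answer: Rational(1438452, 3025) ≈ 475.52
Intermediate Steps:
Function('d')(U) = Pow(U, 2)
Mul(1438452, Pow(Function('d')(Function('n')(-46)), -1)) = Mul(1438452, Pow(Pow(-55, 2), -1)) = Mul(1438452, Pow(3025, -1)) = Mul(1438452, Rational(1, 3025)) = Rational(1438452, 3025)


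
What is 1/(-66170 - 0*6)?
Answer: -1/66170 ≈ -1.5113e-5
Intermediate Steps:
1/(-66170 - 0*6) = 1/(-66170 - 8551*0) = 1/(-66170 + 0) = 1/(-66170) = -1/66170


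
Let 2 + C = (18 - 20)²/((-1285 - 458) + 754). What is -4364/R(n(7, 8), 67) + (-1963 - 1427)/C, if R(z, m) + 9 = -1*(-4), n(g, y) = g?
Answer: 12706499/4955 ≈ 2564.4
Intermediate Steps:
C = -1982/989 (C = -2 + (18 - 20)²/((-1285 - 458) + 754) = -2 + (-2)²/(-1743 + 754) = -2 + 4/(-989) = -2 + 4*(-1/989) = -2 - 4/989 = -1982/989 ≈ -2.0040)
R(z, m) = -5 (R(z, m) = -9 - 1*(-4) = -9 + 4 = -5)
-4364/R(n(7, 8), 67) + (-1963 - 1427)/C = -4364/(-5) + (-1963 - 1427)/(-1982/989) = -4364*(-⅕) - 3390*(-989/1982) = 4364/5 + 1676355/991 = 12706499/4955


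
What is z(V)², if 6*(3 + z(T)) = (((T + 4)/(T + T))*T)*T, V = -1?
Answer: 169/16 ≈ 10.563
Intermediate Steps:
z(T) = -3 + T*(2 + T/2)/6 (z(T) = -3 + ((((T + 4)/(T + T))*T)*T)/6 = -3 + ((((4 + T)/((2*T)))*T)*T)/6 = -3 + ((((4 + T)*(1/(2*T)))*T)*T)/6 = -3 + ((((4 + T)/(2*T))*T)*T)/6 = -3 + ((2 + T/2)*T)/6 = -3 + (T*(2 + T/2))/6 = -3 + T*(2 + T/2)/6)
z(V)² = (-3 + (⅓)*(-1) + (1/12)*(-1)²)² = (-3 - ⅓ + (1/12)*1)² = (-3 - ⅓ + 1/12)² = (-13/4)² = 169/16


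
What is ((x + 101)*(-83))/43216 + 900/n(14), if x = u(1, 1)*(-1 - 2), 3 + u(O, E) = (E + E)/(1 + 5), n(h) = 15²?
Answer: 163817/43216 ≈ 3.7907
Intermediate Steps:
n(h) = 225
u(O, E) = -3 + E/3 (u(O, E) = -3 + (E + E)/(1 + 5) = -3 + (2*E)/6 = -3 + (2*E)*(⅙) = -3 + E/3)
x = 8 (x = (-3 + (⅓)*1)*(-1 - 2) = (-3 + ⅓)*(-3) = -8/3*(-3) = 8)
((x + 101)*(-83))/43216 + 900/n(14) = ((8 + 101)*(-83))/43216 + 900/225 = (109*(-83))*(1/43216) + 900*(1/225) = -9047*1/43216 + 4 = -9047/43216 + 4 = 163817/43216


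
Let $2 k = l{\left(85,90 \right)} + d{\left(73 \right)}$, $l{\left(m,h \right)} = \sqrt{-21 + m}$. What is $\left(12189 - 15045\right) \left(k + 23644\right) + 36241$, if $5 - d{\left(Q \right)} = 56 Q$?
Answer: $-61671923$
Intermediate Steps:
$d{\left(Q \right)} = 5 - 56 Q$
$k = - \frac{4075}{2}$ ($k = \frac{\sqrt{-21 + 85} + \left(5 - 4088\right)}{2} = \frac{\sqrt{64} + \left(5 - 4088\right)}{2} = \frac{8 - 4083}{2} = \frac{1}{2} \left(-4075\right) = - \frac{4075}{2} \approx -2037.5$)
$\left(12189 - 15045\right) \left(k + 23644\right) + 36241 = \left(12189 - 15045\right) \left(- \frac{4075}{2} + 23644\right) + 36241 = \left(-2856\right) \frac{43213}{2} + 36241 = -61708164 + 36241 = -61671923$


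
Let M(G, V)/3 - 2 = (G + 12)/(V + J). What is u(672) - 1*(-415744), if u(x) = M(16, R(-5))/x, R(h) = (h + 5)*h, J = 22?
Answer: 256098313/616 ≈ 4.1574e+5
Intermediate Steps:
R(h) = h*(5 + h) (R(h) = (5 + h)*h = h*(5 + h))
M(G, V) = 6 + 3*(12 + G)/(22 + V) (M(G, V) = 6 + 3*((G + 12)/(V + 22)) = 6 + 3*((12 + G)/(22 + V)) = 6 + 3*(12 + G)/(22 + V))
u(x) = 108/(11*x) (u(x) = (3*(56 + 16 + 2*(-5*(5 - 5)))/(22 - 5*(5 - 5)))/x = (3*(56 + 16 + 2*(-5*0))/(22 - 5*0))/x = (3*(56 + 16 + 2*0)/(22 + 0))/x = (3*(56 + 16 + 0)/22)/x = (3*(1/22)*72)/x = 108/(11*x))
u(672) - 1*(-415744) = (108/11)/672 - 1*(-415744) = (108/11)*(1/672) + 415744 = 9/616 + 415744 = 256098313/616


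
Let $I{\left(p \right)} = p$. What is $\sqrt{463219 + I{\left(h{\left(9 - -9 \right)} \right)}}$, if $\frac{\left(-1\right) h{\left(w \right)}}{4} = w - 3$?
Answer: $\sqrt{463159} \approx 680.56$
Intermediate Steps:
$h{\left(w \right)} = 12 - 4 w$ ($h{\left(w \right)} = - 4 \left(w - 3\right) = - 4 \left(-3 + w\right) = 12 - 4 w$)
$\sqrt{463219 + I{\left(h{\left(9 - -9 \right)} \right)}} = \sqrt{463219 + \left(12 - 4 \left(9 - -9\right)\right)} = \sqrt{463219 + \left(12 - 4 \left(9 + 9\right)\right)} = \sqrt{463219 + \left(12 - 72\right)} = \sqrt{463219 - 60} = \sqrt{463159}$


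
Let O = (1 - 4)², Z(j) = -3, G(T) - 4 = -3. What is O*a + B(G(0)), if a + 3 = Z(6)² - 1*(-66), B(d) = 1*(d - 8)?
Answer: 641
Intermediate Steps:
G(T) = 1 (G(T) = 4 - 3 = 1)
B(d) = -8 + d (B(d) = 1*(-8 + d) = -8 + d)
O = 9 (O = (-3)² = 9)
a = 72 (a = -3 + ((-3)² - 1*(-66)) = -3 + (9 + 66) = -3 + 75 = 72)
O*a + B(G(0)) = 9*72 + (-8 + 1) = 648 - 7 = 641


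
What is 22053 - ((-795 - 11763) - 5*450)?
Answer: 36861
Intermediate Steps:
22053 - ((-795 - 11763) - 5*450) = 22053 - (-12558 - 2250) = 22053 - 1*(-14808) = 22053 + 14808 = 36861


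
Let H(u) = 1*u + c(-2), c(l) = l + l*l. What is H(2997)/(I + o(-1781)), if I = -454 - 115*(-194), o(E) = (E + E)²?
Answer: 2999/12709700 ≈ 0.00023596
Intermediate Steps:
c(l) = l + l²
o(E) = 4*E² (o(E) = (2*E)² = 4*E²)
I = 21856 (I = -454 + 22310 = 21856)
H(u) = 2 + u (H(u) = 1*u - 2*(1 - 2) = u - 2*(-1) = u + 2 = 2 + u)
H(2997)/(I + o(-1781)) = (2 + 2997)/(21856 + 4*(-1781)²) = 2999/(21856 + 4*3171961) = 2999/(21856 + 12687844) = 2999/12709700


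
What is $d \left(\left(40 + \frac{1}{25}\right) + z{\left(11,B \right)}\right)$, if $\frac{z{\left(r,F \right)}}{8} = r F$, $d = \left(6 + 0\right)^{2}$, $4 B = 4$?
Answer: $\frac{115236}{25} \approx 4609.4$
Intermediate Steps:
$B = 1$ ($B = \frac{1}{4} \cdot 4 = 1$)
$d = 36$ ($d = 6^{2} = 36$)
$z{\left(r,F \right)} = 8 F r$ ($z{\left(r,F \right)} = 8 r F = 8 F r$)
$d \left(\left(40 + \frac{1}{25}\right) + z{\left(11,B \right)}\right) = 36 \left(\left(40 + \frac{1}{25}\right) + 8 \cdot 1 \cdot 11\right) = 36 \left(\left(40 + \frac{1}{25}\right) + 88\right) = 36 \left(\frac{1001}{25} + 88\right) = 36 \cdot \frac{3201}{25} = \frac{115236}{25}$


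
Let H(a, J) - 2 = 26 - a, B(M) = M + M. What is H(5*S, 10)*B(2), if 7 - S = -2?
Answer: -68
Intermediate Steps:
B(M) = 2*M
S = 9 (S = 7 - 1*(-2) = 7 + 2 = 9)
H(a, J) = 28 - a (H(a, J) = 2 + (26 - a) = 28 - a)
H(5*S, 10)*B(2) = (28 - 5*9)*(2*2) = (28 - 1*45)*4 = (28 - 45)*4 = -17*4 = -68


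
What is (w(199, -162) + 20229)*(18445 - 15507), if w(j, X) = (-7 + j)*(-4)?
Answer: 57176418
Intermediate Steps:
w(j, X) = 28 - 4*j
(w(199, -162) + 20229)*(18445 - 15507) = ((28 - 4*199) + 20229)*(18445 - 15507) = ((28 - 796) + 20229)*2938 = (-768 + 20229)*2938 = 19461*2938 = 57176418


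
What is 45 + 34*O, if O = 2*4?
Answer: 317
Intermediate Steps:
O = 8
45 + 34*O = 45 + 34*8 = 45 + 272 = 317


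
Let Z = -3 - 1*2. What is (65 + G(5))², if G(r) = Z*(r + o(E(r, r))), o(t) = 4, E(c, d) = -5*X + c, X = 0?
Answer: 400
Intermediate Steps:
E(c, d) = c (E(c, d) = -5*0 + c = 0 + c = c)
Z = -5 (Z = -3 - 2 = -5)
G(r) = -20 - 5*r (G(r) = -5*(r + 4) = -5*(4 + r) = -20 - 5*r)
(65 + G(5))² = (65 + (-20 - 5*5))² = (65 + (-20 - 25))² = (65 - 45)² = 20² = 400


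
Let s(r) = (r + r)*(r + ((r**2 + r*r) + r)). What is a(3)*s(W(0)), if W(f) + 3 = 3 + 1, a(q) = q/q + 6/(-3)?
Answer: -8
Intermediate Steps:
a(q) = -1 (a(q) = 1 + 6*(-1/3) = 1 - 2 = -1)
W(f) = 1 (W(f) = -3 + (3 + 1) = -3 + 4 = 1)
s(r) = 2*r*(2*r + 2*r**2) (s(r) = (2*r)*(r + ((r**2 + r**2) + r)) = (2*r)*(r + (2*r**2 + r)) = (2*r)*(r + (r + 2*r**2)) = (2*r)*(2*r + 2*r**2) = 2*r*(2*r + 2*r**2))
a(3)*s(W(0)) = -4*1**2*(1 + 1) = -4*2 = -1*8 = -8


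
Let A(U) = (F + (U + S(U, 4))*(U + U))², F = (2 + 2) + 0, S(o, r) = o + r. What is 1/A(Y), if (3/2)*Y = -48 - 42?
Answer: 1/193877776 ≈ 5.1579e-9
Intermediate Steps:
F = 4 (F = 4 + 0 = 4)
Y = -60 (Y = 2*(-48 - 42)/3 = (⅔)*(-90) = -60)
A(U) = (4 + 2*U*(4 + 2*U))² (A(U) = (4 + (U + (U + 4))*(U + U))² = (4 + (U + (4 + U))*(2*U))² = (4 + (4 + 2*U)*(2*U))² = (4 + 2*U*(4 + 2*U))²)
1/A(Y) = 1/(4*(2 + (-60)² - 60*(4 - 60))²) = 1/(4*(2 + 3600 - 60*(-56))²) = 1/(4*(2 + 3600 + 3360)²) = 1/(4*6962²) = 1/(4*48469444) = 1/193877776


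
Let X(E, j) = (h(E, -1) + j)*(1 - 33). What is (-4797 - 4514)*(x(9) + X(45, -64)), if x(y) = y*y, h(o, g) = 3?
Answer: -18929263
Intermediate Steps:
x(y) = y**2
X(E, j) = -96 - 32*j (X(E, j) = (3 + j)*(1 - 33) = (3 + j)*(-32) = -96 - 32*j)
(-4797 - 4514)*(x(9) + X(45, -64)) = (-4797 - 4514)*(9**2 + (-96 - 32*(-64))) = -9311*(81 + (-96 + 2048)) = -9311*(81 + 1952) = -9311*2033 = -18929263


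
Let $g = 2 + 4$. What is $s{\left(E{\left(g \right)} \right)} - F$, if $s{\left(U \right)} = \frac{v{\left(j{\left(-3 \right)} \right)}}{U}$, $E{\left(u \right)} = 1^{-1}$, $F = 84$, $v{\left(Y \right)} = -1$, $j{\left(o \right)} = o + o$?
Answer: $-85$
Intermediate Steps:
$g = 6$
$j{\left(o \right)} = 2 o$
$E{\left(u \right)} = 1$
$s{\left(U \right)} = - \frac{1}{U}$
$s{\left(E{\left(g \right)} \right)} - F = - 1^{-1} - 84 = \left(-1\right) 1 - 84 = -1 - 84 = -85$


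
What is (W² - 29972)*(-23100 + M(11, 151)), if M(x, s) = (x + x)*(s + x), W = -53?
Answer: 530656368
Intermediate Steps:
M(x, s) = 2*x*(s + x) (M(x, s) = (2*x)*(s + x) = 2*x*(s + x))
(W² - 29972)*(-23100 + M(11, 151)) = ((-53)² - 29972)*(-23100 + 2*11*(151 + 11)) = (2809 - 29972)*(-23100 + 2*11*162) = -27163*(-23100 + 3564) = -27163*(-19536) = 530656368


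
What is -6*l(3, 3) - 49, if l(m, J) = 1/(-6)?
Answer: -48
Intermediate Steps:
l(m, J) = -1/6
-6*l(3, 3) - 49 = -6*(-1/6) - 49 = 1 - 49 = -48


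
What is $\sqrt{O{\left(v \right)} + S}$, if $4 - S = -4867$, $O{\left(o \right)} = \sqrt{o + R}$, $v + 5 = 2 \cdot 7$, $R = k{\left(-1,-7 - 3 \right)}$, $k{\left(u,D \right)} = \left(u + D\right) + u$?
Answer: $\sqrt{4871 + i \sqrt{3}} \approx 69.793 + 0.012 i$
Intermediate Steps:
$k{\left(u,D \right)} = D + 2 u$ ($k{\left(u,D \right)} = \left(D + u\right) + u = D + 2 u$)
$R = -12$ ($R = \left(-7 - 3\right) + 2 \left(-1\right) = -10 - 2 = -12$)
$v = 9$ ($v = -5 + 2 \cdot 7 = -5 + 14 = 9$)
$O{\left(o \right)} = \sqrt{-12 + o}$ ($O{\left(o \right)} = \sqrt{o - 12} = \sqrt{-12 + o}$)
$S = 4871$ ($S = 4 - -4867 = 4 + 4867 = 4871$)
$\sqrt{O{\left(v \right)} + S} = \sqrt{\sqrt{-12 + 9} + 4871} = \sqrt{\sqrt{-3} + 4871} = \sqrt{i \sqrt{3} + 4871} = \sqrt{4871 + i \sqrt{3}}$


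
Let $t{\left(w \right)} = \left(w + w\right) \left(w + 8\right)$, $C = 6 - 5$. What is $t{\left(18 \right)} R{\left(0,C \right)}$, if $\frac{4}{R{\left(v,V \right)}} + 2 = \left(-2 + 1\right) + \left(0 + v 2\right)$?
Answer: $-1248$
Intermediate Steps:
$C = 1$ ($C = 6 - 5 = 1$)
$t{\left(w \right)} = 2 w \left(8 + w\right)$
$R{\left(v,V \right)} = \frac{4}{-3 + 2 v}$ ($R{\left(v,V \right)} = \frac{4}{-2 + \left(\left(-2 + 1\right) + \left(0 + v 2\right)\right)} = \frac{4}{-2 + \left(-1 + \left(0 + 2 v\right)\right)} = \frac{4}{-2 + \left(-1 + 2 v\right)} = \frac{4}{-3 + 2 v}$)
$t{\left(18 \right)} R{\left(0,C \right)} = 2 \cdot 18 \left(8 + 18\right) \frac{4}{-3 + 2 \cdot 0} = 2 \cdot 18 \cdot 26 \frac{4}{-3 + 0} = 936 \frac{4}{-3} = 936 \cdot 4 \left(- \frac{1}{3}\right) = 936 \left(- \frac{4}{3}\right) = -1248$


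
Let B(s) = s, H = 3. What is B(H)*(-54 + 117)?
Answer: 189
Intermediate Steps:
B(H)*(-54 + 117) = 3*(-54 + 117) = 3*63 = 189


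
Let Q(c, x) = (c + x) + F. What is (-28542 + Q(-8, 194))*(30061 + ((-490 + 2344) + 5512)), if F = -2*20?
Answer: -1062777092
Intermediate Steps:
F = -40
Q(c, x) = -40 + c + x (Q(c, x) = (c + x) - 40 = -40 + c + x)
(-28542 + Q(-8, 194))*(30061 + ((-490 + 2344) + 5512)) = (-28542 + (-40 - 8 + 194))*(30061 + ((-490 + 2344) + 5512)) = (-28542 + 146)*(30061 + (1854 + 5512)) = -28396*(30061 + 7366) = -28396*37427 = -1062777092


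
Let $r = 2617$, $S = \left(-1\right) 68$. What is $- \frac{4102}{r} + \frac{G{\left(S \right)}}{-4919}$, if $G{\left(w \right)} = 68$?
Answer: $- \frac{20355694}{12873023} \approx -1.5813$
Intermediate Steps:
$S = -68$
$- \frac{4102}{r} + \frac{G{\left(S \right)}}{-4919} = - \frac{4102}{2617} + \frac{68}{-4919} = \left(-4102\right) \frac{1}{2617} + 68 \left(- \frac{1}{4919}\right) = - \frac{4102}{2617} - \frac{68}{4919} = - \frac{20355694}{12873023}$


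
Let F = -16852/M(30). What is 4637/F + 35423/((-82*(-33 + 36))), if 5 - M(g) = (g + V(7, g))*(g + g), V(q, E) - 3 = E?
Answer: 1854600827/2072796 ≈ 894.73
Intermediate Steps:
V(q, E) = 3 + E
M(g) = 5 - 2*g*(3 + 2*g) (M(g) = 5 - (g + (3 + g))*(g + g) = 5 - (3 + 2*g)*2*g = 5 - 2*g*(3 + 2*g))
F = 16852/3775 (F = -16852/(5 - 6*30 - 4*30²) = -16852/(5 - 180 - 4*900) = -16852/(5 - 180 - 3600) = -16852/(-3775) = -16852*(-1/3775) = 16852/3775 ≈ 4.4641)
4637/F + 35423/((-82*(-33 + 36))) = 4637/(16852/3775) + 35423/((-82*(-33 + 36))) = 4637*(3775/16852) + 35423/((-82*3)) = 17504675/16852 + 35423/(-246) = 17504675/16852 + 35423*(-1/246) = 17504675/16852 - 35423/246 = 1854600827/2072796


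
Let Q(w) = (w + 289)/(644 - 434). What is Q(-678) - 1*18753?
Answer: -3938519/210 ≈ -18755.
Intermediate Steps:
Q(w) = 289/210 + w/210 (Q(w) = (289 + w)/210 = (289 + w)*(1/210) = 289/210 + w/210)
Q(-678) - 1*18753 = (289/210 + (1/210)*(-678)) - 1*18753 = (289/210 - 113/35) - 18753 = -389/210 - 18753 = -3938519/210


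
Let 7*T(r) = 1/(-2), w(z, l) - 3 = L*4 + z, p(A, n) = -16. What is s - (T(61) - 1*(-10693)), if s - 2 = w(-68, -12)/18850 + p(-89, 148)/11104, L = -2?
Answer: -489502047967/45786650 ≈ -10691.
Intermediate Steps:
w(z, l) = -5 + z (w(z, l) = 3 + (-2*4 + z) = 3 + (-8 + z) = -5 + z)
T(r) = -1/14 (T(r) = (⅐)/(-2) = (⅐)*(-½) = -1/14)
s = 6523572/3270475 (s = 2 + ((-5 - 68)/18850 - 16/11104) = 2 + (-73*1/18850 - 16*1/11104) = 2 + (-73/18850 - 1/694) = 2 - 17378/3270475 = 6523572/3270475 ≈ 1.9947)
s - (T(61) - 1*(-10693)) = 6523572/3270475 - (-1/14 - 1*(-10693)) = 6523572/3270475 - (-1/14 + 10693) = 6523572/3270475 - 1*149701/14 = 6523572/3270475 - 149701/14 = -489502047967/45786650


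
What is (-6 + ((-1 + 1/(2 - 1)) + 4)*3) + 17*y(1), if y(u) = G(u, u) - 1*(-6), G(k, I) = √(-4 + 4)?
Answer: 108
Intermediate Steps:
G(k, I) = 0 (G(k, I) = √0 = 0)
y(u) = 6 (y(u) = 0 - 1*(-6) = 0 + 6 = 6)
(-6 + ((-1 + 1/(2 - 1)) + 4)*3) + 17*y(1) = (-6 + ((-1 + 1/(2 - 1)) + 4)*3) + 17*6 = (-6 + ((-1 + 1/1) + 4)*3) + 102 = (-6 + ((-1 + 1) + 4)*3) + 102 = (-6 + (0 + 4)*3) + 102 = (-6 + 4*3) + 102 = (-6 + 12) + 102 = 6 + 102 = 108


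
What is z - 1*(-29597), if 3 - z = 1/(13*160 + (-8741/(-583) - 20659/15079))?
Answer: 544792724308143/18405159902 ≈ 29600.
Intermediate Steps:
z = 55206688649/18405159902 (z = 3 - 1/(13*160 + (-8741/(-583) - 20659/15079)) = 3 - 1/(2080 + (-8741*(-1/583) - 20659*1/15079)) = 3 - 1/(2080 + (8741/583 - 20659/15079)) = 3 - 1/(2080 + 119761342/8791057) = 3 - 1/18405159902/8791057 = 3 - 1*8791057/18405159902 = 3 - 8791057/18405159902 = 55206688649/18405159902 ≈ 2.9995)
z - 1*(-29597) = 55206688649/18405159902 - 1*(-29597) = 55206688649/18405159902 + 29597 = 544792724308143/18405159902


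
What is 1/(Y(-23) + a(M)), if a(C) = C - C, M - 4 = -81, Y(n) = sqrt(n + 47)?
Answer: sqrt(6)/12 ≈ 0.20412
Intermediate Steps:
Y(n) = sqrt(47 + n)
M = -77 (M = 4 - 81 = -77)
a(C) = 0
1/(Y(-23) + a(M)) = 1/(sqrt(47 - 23) + 0) = 1/(sqrt(24) + 0) = 1/(2*sqrt(6) + 0) = 1/(2*sqrt(6)) = sqrt(6)/12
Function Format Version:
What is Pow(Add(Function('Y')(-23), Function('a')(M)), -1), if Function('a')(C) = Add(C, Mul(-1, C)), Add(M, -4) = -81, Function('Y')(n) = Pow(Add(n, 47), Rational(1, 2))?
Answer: Mul(Rational(1, 12), Pow(6, Rational(1, 2))) ≈ 0.20412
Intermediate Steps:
Function('Y')(n) = Pow(Add(47, n), Rational(1, 2))
M = -77 (M = Add(4, -81) = -77)
Function('a')(C) = 0
Pow(Add(Function('Y')(-23), Function('a')(M)), -1) = Pow(Add(Pow(Add(47, -23), Rational(1, 2)), 0), -1) = Pow(Add(Pow(24, Rational(1, 2)), 0), -1) = Pow(Add(Mul(2, Pow(6, Rational(1, 2))), 0), -1) = Pow(Mul(2, Pow(6, Rational(1, 2))), -1) = Mul(Rational(1, 12), Pow(6, Rational(1, 2)))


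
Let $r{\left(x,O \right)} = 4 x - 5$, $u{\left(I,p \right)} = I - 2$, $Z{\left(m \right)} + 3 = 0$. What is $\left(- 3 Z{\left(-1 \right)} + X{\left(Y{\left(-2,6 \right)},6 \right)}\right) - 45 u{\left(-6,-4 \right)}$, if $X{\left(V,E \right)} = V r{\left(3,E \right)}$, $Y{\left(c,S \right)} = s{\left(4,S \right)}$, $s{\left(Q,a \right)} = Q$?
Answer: $397$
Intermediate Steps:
$Z{\left(m \right)} = -3$ ($Z{\left(m \right)} = -3 + 0 = -3$)
$Y{\left(c,S \right)} = 4$
$u{\left(I,p \right)} = -2 + I$
$r{\left(x,O \right)} = -5 + 4 x$
$X{\left(V,E \right)} = 7 V$ ($X{\left(V,E \right)} = V \left(-5 + 4 \cdot 3\right) = V \left(-5 + 12\right) = V 7 = 7 V$)
$\left(- 3 Z{\left(-1 \right)} + X{\left(Y{\left(-2,6 \right)},6 \right)}\right) - 45 u{\left(-6,-4 \right)} = \left(\left(-3\right) \left(-3\right) + 7 \cdot 4\right) - 45 \left(-2 - 6\right) = \left(9 + 28\right) - -360 = 37 + 360 = 397$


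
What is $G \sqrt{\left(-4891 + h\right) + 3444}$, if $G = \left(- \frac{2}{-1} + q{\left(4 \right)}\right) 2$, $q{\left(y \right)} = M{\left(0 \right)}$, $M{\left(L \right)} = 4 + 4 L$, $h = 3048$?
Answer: $12 \sqrt{1601} \approx 480.15$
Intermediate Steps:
$q{\left(y \right)} = 4$ ($q{\left(y \right)} = 4 + 4 \cdot 0 = 4 + 0 = 4$)
$G = 12$ ($G = \left(- \frac{2}{-1} + 4\right) 2 = \left(\left(-2\right) \left(-1\right) + 4\right) 2 = \left(2 + 4\right) 2 = 6 \cdot 2 = 12$)
$G \sqrt{\left(-4891 + h\right) + 3444} = 12 \sqrt{\left(-4891 + 3048\right) + 3444} = 12 \sqrt{-1843 + 3444} = 12 \sqrt{1601}$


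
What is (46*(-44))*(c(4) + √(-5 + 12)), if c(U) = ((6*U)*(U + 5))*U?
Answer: -1748736 - 2024*√7 ≈ -1.7541e+6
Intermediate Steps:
c(U) = 6*U²*(5 + U) (c(U) = ((6*U)*(5 + U))*U = (6*U*(5 + U))*U = 6*U²*(5 + U))
(46*(-44))*(c(4) + √(-5 + 12)) = (46*(-44))*(6*4²*(5 + 4) + √(-5 + 12)) = -2024*(6*16*9 + √7) = -2024*(864 + √7) = -1748736 - 2024*√7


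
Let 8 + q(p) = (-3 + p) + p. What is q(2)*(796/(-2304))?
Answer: 1393/576 ≈ 2.4184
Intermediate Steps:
q(p) = -11 + 2*p (q(p) = -8 + ((-3 + p) + p) = -8 + (-3 + 2*p) = -11 + 2*p)
q(2)*(796/(-2304)) = (-11 + 2*2)*(796/(-2304)) = (-11 + 4)*(796*(-1/2304)) = -7*(-199/576) = 1393/576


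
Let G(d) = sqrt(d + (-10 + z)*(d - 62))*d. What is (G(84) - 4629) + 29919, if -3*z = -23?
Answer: 25290 + 196*sqrt(6) ≈ 25770.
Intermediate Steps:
z = 23/3 (z = -1/3*(-23) = 23/3 ≈ 7.6667)
G(d) = d*sqrt(434/3 - 4*d/3) (G(d) = sqrt(d + (-10 + 23/3)*(d - 62))*d = sqrt(d - 7*(-62 + d)/3)*d = sqrt(d + (434/3 - 7*d/3))*d = sqrt(434/3 - 4*d/3)*d = d*sqrt(434/3 - 4*d/3))
(G(84) - 4629) + 29919 = ((1/3)*84*sqrt(1302 - 12*84) - 4629) + 29919 = ((1/3)*84*sqrt(1302 - 1008) - 4629) + 29919 = ((1/3)*84*sqrt(294) - 4629) + 29919 = ((1/3)*84*(7*sqrt(6)) - 4629) + 29919 = (196*sqrt(6) - 4629) + 29919 = (-4629 + 196*sqrt(6)) + 29919 = 25290 + 196*sqrt(6)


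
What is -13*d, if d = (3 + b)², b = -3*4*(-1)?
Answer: -2925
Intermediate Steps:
b = 12 (b = -12*(-1) = 12)
d = 225 (d = (3 + 12)² = 15² = 225)
-13*d = -13*225 = -2925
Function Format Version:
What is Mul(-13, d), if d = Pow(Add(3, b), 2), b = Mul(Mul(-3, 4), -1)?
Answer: -2925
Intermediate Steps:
b = 12 (b = Mul(-12, -1) = 12)
d = 225 (d = Pow(Add(3, 12), 2) = Pow(15, 2) = 225)
Mul(-13, d) = Mul(-13, 225) = -2925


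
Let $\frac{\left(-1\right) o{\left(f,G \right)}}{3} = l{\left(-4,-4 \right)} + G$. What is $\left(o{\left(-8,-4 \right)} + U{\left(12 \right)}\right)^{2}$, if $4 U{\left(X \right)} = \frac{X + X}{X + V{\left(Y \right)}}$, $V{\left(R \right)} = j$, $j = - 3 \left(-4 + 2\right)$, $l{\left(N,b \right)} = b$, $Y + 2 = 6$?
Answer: $\frac{5329}{9} \approx 592.11$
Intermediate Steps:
$Y = 4$ ($Y = -2 + 6 = 4$)
$j = 6$ ($j = \left(-3\right) \left(-2\right) = 6$)
$V{\left(R \right)} = 6$
$U{\left(X \right)} = \frac{X}{2 \left(6 + X\right)}$ ($U{\left(X \right)} = \frac{\left(X + X\right) \frac{1}{X + 6}}{4} = \frac{2 X \frac{1}{6 + X}}{4} = \frac{X}{2 \left(6 + X\right)}$)
$o{\left(f,G \right)} = 12 - 3 G$ ($o{\left(f,G \right)} = - 3 \left(-4 + G\right) = 12 - 3 G$)
$\left(o{\left(-8,-4 \right)} + U{\left(12 \right)}\right)^{2} = \left(\left(12 - -12\right) + \frac{1}{2} \cdot 12 \frac{1}{6 + 12}\right)^{2} = \left(\left(12 + 12\right) + \frac{1}{2} \cdot 12 \cdot \frac{1}{18}\right)^{2} = \left(24 + \frac{1}{2} \cdot 12 \cdot \frac{1}{18}\right)^{2} = \left(24 + \frac{1}{3}\right)^{2} = \left(\frac{73}{3}\right)^{2} = \frac{5329}{9}$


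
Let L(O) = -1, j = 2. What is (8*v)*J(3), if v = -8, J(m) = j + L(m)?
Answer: -64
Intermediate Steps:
J(m) = 1 (J(m) = 2 - 1 = 1)
(8*v)*J(3) = (8*(-8))*1 = -64*1 = -64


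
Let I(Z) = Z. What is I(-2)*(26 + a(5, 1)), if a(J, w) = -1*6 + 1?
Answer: -42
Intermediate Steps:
a(J, w) = -5 (a(J, w) = -6 + 1 = -5)
I(-2)*(26 + a(5, 1)) = -2*(26 - 5) = -2*21 = -42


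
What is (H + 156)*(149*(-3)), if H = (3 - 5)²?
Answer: -71520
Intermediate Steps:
H = 4 (H = (-2)² = 4)
(H + 156)*(149*(-3)) = (4 + 156)*(149*(-3)) = 160*(-447) = -71520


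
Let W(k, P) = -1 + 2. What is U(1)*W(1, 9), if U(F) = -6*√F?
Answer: -6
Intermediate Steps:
W(k, P) = 1
U(1)*W(1, 9) = -6*√1*1 = -6*1*1 = -6*1 = -6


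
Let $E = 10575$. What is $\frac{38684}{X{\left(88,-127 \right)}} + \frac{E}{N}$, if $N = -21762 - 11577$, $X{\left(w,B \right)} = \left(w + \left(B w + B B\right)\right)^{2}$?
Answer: $- \frac{89146280233}{282400010953} \approx -0.31567$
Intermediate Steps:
$X{\left(w,B \right)} = \left(w + B^{2} + B w\right)^{2}$ ($X{\left(w,B \right)} = \left(w + \left(B w + B^{2}\right)\right)^{2} = \left(w + \left(B^{2} + B w\right)\right)^{2} = \left(w + B^{2} + B w\right)^{2}$)
$N = -33339$
$\frac{38684}{X{\left(88,-127 \right)}} + \frac{E}{N} = \frac{38684}{\left(88 + \left(-127\right)^{2} - 11176\right)^{2}} + \frac{10575}{-33339} = \frac{38684}{\left(88 + 16129 - 11176\right)^{2}} + 10575 \left(- \frac{1}{33339}\right) = \frac{38684}{5041^{2}} - \frac{3525}{11113} = \frac{38684}{25411681} - \frac{3525}{11113} = - \frac{89146280233}{282400010953}$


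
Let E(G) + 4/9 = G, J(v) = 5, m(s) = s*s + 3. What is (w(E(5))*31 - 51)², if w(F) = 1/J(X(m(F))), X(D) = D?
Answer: 50176/25 ≈ 2007.0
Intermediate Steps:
m(s) = 3 + s² (m(s) = s² + 3 = 3 + s²)
E(G) = -4/9 + G
w(F) = ⅕ (w(F) = 1/5 = ⅕)
(w(E(5))*31 - 51)² = ((⅕)*31 - 51)² = (31/5 - 51)² = (-224/5)² = 50176/25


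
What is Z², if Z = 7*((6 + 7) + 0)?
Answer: 8281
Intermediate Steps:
Z = 91 (Z = 7*(13 + 0) = 7*13 = 91)
Z² = 91² = 8281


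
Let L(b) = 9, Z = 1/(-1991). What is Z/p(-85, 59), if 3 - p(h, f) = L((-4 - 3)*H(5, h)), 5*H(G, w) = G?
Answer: 1/11946 ≈ 8.3710e-5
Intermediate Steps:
Z = -1/1991 ≈ -0.00050226
H(G, w) = G/5
p(h, f) = -6 (p(h, f) = 3 - 1*9 = 3 - 9 = -6)
Z/p(-85, 59) = -1/1991/(-6) = -1/1991*(-⅙) = 1/11946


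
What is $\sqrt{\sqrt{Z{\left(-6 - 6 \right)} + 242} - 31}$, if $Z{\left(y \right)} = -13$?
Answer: $\sqrt{-31 + \sqrt{229}} \approx 3.9834 i$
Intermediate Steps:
$\sqrt{\sqrt{Z{\left(-6 - 6 \right)} + 242} - 31} = \sqrt{\sqrt{-13 + 242} - 31} = \sqrt{\sqrt{229} - 31} = \sqrt{-31 + \sqrt{229}}$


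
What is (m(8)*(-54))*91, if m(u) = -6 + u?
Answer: -9828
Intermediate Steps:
(m(8)*(-54))*91 = ((-6 + 8)*(-54))*91 = (2*(-54))*91 = -108*91 = -9828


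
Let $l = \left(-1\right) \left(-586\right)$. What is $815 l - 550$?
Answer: $477040$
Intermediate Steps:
$l = 586$
$815 l - 550 = 815 \cdot 586 - 550 = 477590 - 550 = 477040$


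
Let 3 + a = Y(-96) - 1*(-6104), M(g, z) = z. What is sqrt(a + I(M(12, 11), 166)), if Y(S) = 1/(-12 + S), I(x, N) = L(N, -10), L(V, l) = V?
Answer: sqrt(2030505)/18 ≈ 79.164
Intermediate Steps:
I(x, N) = N
a = 658907/108 (a = -3 + (1/(-12 - 96) - 1*(-6104)) = -3 + (1/(-108) + 6104) = -3 + (-1/108 + 6104) = -3 + 659231/108 = 658907/108 ≈ 6101.0)
sqrt(a + I(M(12, 11), 166)) = sqrt(658907/108 + 166) = sqrt(676835/108) = sqrt(2030505)/18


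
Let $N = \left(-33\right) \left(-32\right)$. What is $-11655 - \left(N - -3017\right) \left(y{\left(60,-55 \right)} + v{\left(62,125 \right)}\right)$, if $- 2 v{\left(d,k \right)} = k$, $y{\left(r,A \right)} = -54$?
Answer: $\frac{925699}{2} \approx 4.6285 \cdot 10^{5}$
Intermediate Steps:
$N = 1056$
$v{\left(d,k \right)} = - \frac{k}{2}$
$-11655 - \left(N - -3017\right) \left(y{\left(60,-55 \right)} + v{\left(62,125 \right)}\right) = -11655 - \left(1056 - -3017\right) \left(-54 - \frac{125}{2}\right) = -11655 - \left(1056 + 3017\right) \left(-54 - \frac{125}{2}\right) = -11655 - 4073 \left(- \frac{233}{2}\right) = -11655 - - \frac{949009}{2} = -11655 + \frac{949009}{2} = \frac{925699}{2}$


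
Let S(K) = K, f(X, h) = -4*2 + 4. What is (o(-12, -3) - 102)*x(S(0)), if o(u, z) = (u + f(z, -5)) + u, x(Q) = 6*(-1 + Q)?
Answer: 780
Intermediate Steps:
f(X, h) = -4 (f(X, h) = -8 + 4 = -4)
x(Q) = -6 + 6*Q
o(u, z) = -4 + 2*u (o(u, z) = (u - 4) + u = (-4 + u) + u = -4 + 2*u)
(o(-12, -3) - 102)*x(S(0)) = ((-4 + 2*(-12)) - 102)*(-6 + 6*0) = ((-4 - 24) - 102)*(-6 + 0) = (-28 - 102)*(-6) = -130*(-6) = 780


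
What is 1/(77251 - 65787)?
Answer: 1/11464 ≈ 8.7230e-5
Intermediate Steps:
1/(77251 - 65787) = 1/11464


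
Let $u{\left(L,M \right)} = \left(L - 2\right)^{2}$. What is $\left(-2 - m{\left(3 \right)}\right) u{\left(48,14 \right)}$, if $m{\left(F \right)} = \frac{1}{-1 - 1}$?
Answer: $-3174$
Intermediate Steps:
$u{\left(L,M \right)} = \left(-2 + L\right)^{2}$
$m{\left(F \right)} = - \frac{1}{2}$ ($m{\left(F \right)} = \frac{1}{-2} = - \frac{1}{2}$)
$\left(-2 - m{\left(3 \right)}\right) u{\left(48,14 \right)} = \left(-2 - - \frac{1}{2}\right) \left(-2 + 48\right)^{2} = \left(-2 + \frac{1}{2}\right) 46^{2} = \left(- \frac{3}{2}\right) 2116 = -3174$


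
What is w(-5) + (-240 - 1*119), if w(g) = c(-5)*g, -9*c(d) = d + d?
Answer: -3281/9 ≈ -364.56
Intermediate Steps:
c(d) = -2*d/9 (c(d) = -(d + d)/9 = -2*d/9)
w(g) = 10*g/9 (w(g) = (-2/9*(-5))*g = 10*g/9)
w(-5) + (-240 - 1*119) = (10/9)*(-5) + (-240 - 1*119) = -50/9 + (-240 - 119) = -50/9 - 359 = -3281/9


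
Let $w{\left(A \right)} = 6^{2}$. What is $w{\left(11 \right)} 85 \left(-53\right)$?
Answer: $-162180$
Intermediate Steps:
$w{\left(A \right)} = 36$
$w{\left(11 \right)} 85 \left(-53\right) = 36 \cdot 85 \left(-53\right) = 3060 \left(-53\right) = -162180$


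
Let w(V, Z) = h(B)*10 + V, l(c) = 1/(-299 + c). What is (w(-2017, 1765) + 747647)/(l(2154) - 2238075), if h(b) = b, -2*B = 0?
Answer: -691571825/2075814562 ≈ -0.33316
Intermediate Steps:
B = 0 (B = -1/2*0 = 0)
w(V, Z) = V (w(V, Z) = 0*10 + V = 0 + V = V)
(w(-2017, 1765) + 747647)/(l(2154) - 2238075) = (-2017 + 747647)/(1/(-299 + 2154) - 2238075) = 745630/(1/1855 - 2238075) = 745630/(-4151629124/1855) = 745630*(-1855/4151629124) = -691571825/2075814562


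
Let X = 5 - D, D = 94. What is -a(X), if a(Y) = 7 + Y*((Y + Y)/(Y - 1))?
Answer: 7606/45 ≈ 169.02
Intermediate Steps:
X = -89 (X = 5 - 1*94 = 5 - 94 = -89)
a(Y) = 7 + 2*Y²/(-1 + Y) (a(Y) = 7 + Y*((2*Y)/(-1 + Y)) = 7 + Y*(2*Y/(-1 + Y)) = 7 + 2*Y²/(-1 + Y))
-a(X) = -(-7 + 2*(-89)² + 7*(-89))/(-1 - 89) = -(-7 + 2*7921 - 623)/(-90) = -(-1)*(-7 + 15842 - 623)/90 = -(-1)*15212/90 = -1*(-7606/45) = 7606/45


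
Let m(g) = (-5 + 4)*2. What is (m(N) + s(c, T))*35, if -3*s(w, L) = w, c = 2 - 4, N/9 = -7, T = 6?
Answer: -140/3 ≈ -46.667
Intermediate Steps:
N = -63 (N = 9*(-7) = -63)
m(g) = -2 (m(g) = -1*2 = -2)
c = -2
s(w, L) = -w/3
(m(N) + s(c, T))*35 = (-2 - ⅓*(-2))*35 = (-2 + ⅔)*35 = -4/3*35 = -140/3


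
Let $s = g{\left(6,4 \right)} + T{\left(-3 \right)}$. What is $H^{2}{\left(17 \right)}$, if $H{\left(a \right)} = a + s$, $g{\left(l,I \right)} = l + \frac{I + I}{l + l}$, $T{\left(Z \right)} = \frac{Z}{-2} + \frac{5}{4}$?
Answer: $\frac{100489}{144} \approx 697.84$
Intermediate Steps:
$T{\left(Z \right)} = \frac{5}{4} - \frac{Z}{2}$ ($T{\left(Z \right)} = Z \left(- \frac{1}{2}\right) + 5 \cdot \frac{1}{4} = - \frac{Z}{2} + \frac{5}{4} = \frac{5}{4} - \frac{Z}{2}$)
$g{\left(l,I \right)} = l + \frac{I}{l}$ ($g{\left(l,I \right)} = l + \frac{2 I}{2 l} = l + 2 I \frac{1}{2 l} = l + \frac{I}{l}$)
$s = \frac{113}{12}$ ($s = \left(6 + \frac{4}{6}\right) + \left(\frac{5}{4} - - \frac{3}{2}\right) = \left(6 + 4 \cdot \frac{1}{6}\right) + \left(\frac{5}{4} + \frac{3}{2}\right) = \left(6 + \frac{2}{3}\right) + \frac{11}{4} = \frac{20}{3} + \frac{11}{4} = \frac{113}{12} \approx 9.4167$)
$H{\left(a \right)} = \frac{113}{12} + a$ ($H{\left(a \right)} = a + \frac{113}{12} = \frac{113}{12} + a$)
$H^{2}{\left(17 \right)} = \left(\frac{113}{12} + 17\right)^{2} = \left(\frac{317}{12}\right)^{2} = \frac{100489}{144}$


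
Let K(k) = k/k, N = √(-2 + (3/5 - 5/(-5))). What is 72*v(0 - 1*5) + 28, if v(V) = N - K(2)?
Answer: -44 + 72*I*√10/5 ≈ -44.0 + 45.537*I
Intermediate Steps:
N = I*√10/5 (N = √(-2 + (3*(⅕) - 5*(-⅕))) = √(-2 + (⅗ + 1)) = √(-2 + 8/5) = √(-⅖) = I*√10/5 ≈ 0.63246*I)
K(k) = 1
v(V) = -1 + I*√10/5 (v(V) = I*√10/5 - 1*1 = I*√10/5 - 1 = -1 + I*√10/5)
72*v(0 - 1*5) + 28 = 72*(-1 + I*√10/5) + 28 = (-72 + 72*I*√10/5) + 28 = -44 + 72*I*√10/5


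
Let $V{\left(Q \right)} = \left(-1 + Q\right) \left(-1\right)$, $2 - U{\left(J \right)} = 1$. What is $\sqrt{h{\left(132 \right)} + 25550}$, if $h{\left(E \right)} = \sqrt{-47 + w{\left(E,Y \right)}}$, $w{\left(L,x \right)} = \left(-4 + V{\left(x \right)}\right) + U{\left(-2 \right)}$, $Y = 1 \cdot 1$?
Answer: $\sqrt{25550 + 5 i \sqrt{2}} \approx 159.84 + 0.022 i$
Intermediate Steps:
$Y = 1$
$U{\left(J \right)} = 1$ ($U{\left(J \right)} = 2 - 1 = 1$)
$V{\left(Q \right)} = 1 - Q$
$w{\left(L,x \right)} = -2 - x$ ($w{\left(L,x \right)} = \left(-4 - \left(-1 + x\right)\right) + 1 = \left(-3 - x\right) + 1 = -2 - x$)
$h{\left(E \right)} = 5 i \sqrt{2}$ ($h{\left(E \right)} = \sqrt{-47 - 3} = \sqrt{-50} = 5 i \sqrt{2}$)
$\sqrt{h{\left(132 \right)} + 25550} = \sqrt{5 i \sqrt{2} + 25550} = \sqrt{25550 + 5 i \sqrt{2}}$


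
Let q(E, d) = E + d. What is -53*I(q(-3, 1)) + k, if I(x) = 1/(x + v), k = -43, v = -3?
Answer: -162/5 ≈ -32.400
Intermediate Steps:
I(x) = 1/(-3 + x) (I(x) = 1/(x - 3) = 1/(-3 + x))
-53*I(q(-3, 1)) + k = -53/(-3 + (-3 + 1)) - 43 = -53/(-3 - 2) - 43 = -53/(-5) - 43 = -53*(-⅕) - 43 = 53/5 - 43 = -162/5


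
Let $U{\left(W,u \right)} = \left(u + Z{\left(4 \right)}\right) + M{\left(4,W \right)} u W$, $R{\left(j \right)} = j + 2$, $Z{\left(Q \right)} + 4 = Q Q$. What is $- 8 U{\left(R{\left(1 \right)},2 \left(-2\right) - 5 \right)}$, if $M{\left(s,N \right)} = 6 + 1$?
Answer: $1488$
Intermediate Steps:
$M{\left(s,N \right)} = 7$
$Z{\left(Q \right)} = -4 + Q^{2}$ ($Z{\left(Q \right)} = -4 + Q Q = -4 + Q^{2}$)
$R{\left(j \right)} = 2 + j$
$U{\left(W,u \right)} = 12 + u + 7 W u$ ($U{\left(W,u \right)} = \left(u - \left(4 - 4^{2}\right)\right) + 7 u W = \left(u + \left(-4 + 16\right)\right) + 7 W u = \left(u + 12\right) + 7 W u = \left(12 + u\right) + 7 W u = 12 + u + 7 W u$)
$- 8 U{\left(R{\left(1 \right)},2 \left(-2\right) - 5 \right)} = - 8 \left(12 + \left(2 \left(-2\right) - 5\right) + 7 \left(2 + 1\right) \left(2 \left(-2\right) - 5\right)\right) = - 8 \left(12 - 9 + 7 \cdot 3 \left(-4 - 5\right)\right) = - 8 \left(12 - 9 + 7 \cdot 3 \left(-9\right)\right) = - 8 \left(12 - 9 - 189\right) = \left(-8\right) \left(-186\right) = 1488$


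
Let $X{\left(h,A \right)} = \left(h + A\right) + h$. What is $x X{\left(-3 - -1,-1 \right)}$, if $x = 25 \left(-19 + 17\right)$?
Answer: $250$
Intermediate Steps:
$x = -50$ ($x = 25 \left(-2\right) = -50$)
$X{\left(h,A \right)} = A + 2 h$ ($X{\left(h,A \right)} = \left(A + h\right) + h = A + 2 h$)
$x X{\left(-3 - -1,-1 \right)} = - 50 \left(-1 + 2 \left(-3 - -1\right)\right) = - 50 \left(-1 + 2 \left(-3 + 1\right)\right) = - 50 \left(-1 + 2 \left(-2\right)\right) = - 50 \left(-1 - 4\right) = \left(-50\right) \left(-5\right) = 250$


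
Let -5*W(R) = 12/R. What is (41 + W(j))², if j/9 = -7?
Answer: 18567481/11025 ≈ 1684.1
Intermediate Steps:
j = -63 (j = 9*(-7) = -63)
W(R) = -12/(5*R)
(41 + W(j))² = (41 - 12/5/(-63))² = (41 - 12/5*(-1/63))² = (41 + 4/105)² = (4309/105)² = 18567481/11025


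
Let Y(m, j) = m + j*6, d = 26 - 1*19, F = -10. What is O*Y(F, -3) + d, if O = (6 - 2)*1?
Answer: -105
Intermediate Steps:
O = 4 (O = 4*1 = 4)
d = 7 (d = 26 - 19 = 7)
Y(m, j) = m + 6*j
O*Y(F, -3) + d = 4*(-10 + 6*(-3)) + 7 = 4*(-10 - 18) + 7 = 4*(-28) + 7 = -112 + 7 = -105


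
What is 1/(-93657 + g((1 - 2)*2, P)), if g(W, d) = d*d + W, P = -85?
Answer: -1/86434 ≈ -1.1570e-5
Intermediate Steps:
g(W, d) = W + d**2 (g(W, d) = d**2 + W = W + d**2)
1/(-93657 + g((1 - 2)*2, P)) = 1/(-93657 + ((1 - 2)*2 + (-85)**2)) = 1/(-93657 + (-1*2 + 7225)) = 1/(-93657 + (-2 + 7225)) = 1/(-93657 + 7223) = 1/(-86434) = -1/86434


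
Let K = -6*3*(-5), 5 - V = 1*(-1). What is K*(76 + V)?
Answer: 7380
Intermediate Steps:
V = 6 (V = 5 - (-1) = 5 - 1*(-1) = 5 + 1 = 6)
K = 90 (K = -18*(-5) = 90)
K*(76 + V) = 90*(76 + 6) = 90*82 = 7380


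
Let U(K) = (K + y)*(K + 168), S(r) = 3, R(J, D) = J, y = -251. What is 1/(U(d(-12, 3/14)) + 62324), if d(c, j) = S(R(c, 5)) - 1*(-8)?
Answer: 1/19364 ≈ 5.1642e-5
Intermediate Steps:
d(c, j) = 11 (d(c, j) = 3 - 1*(-8) = 3 + 8 = 11)
U(K) = (-251 + K)*(168 + K) (U(K) = (K - 251)*(K + 168) = (-251 + K)*(168 + K))
1/(U(d(-12, 3/14)) + 62324) = 1/((-42168 + 11² - 83*11) + 62324) = 1/((-42168 + 121 - 913) + 62324) = 1/(-42960 + 62324) = 1/19364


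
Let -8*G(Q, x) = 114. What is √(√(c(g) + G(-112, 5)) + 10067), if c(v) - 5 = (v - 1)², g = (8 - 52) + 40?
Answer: √(40268 + 6*√7)/2 ≈ 100.35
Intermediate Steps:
G(Q, x) = -57/4 (G(Q, x) = -⅛*114 = -57/4)
g = -4 (g = -44 + 40 = -4)
c(v) = 5 + (-1 + v)² (c(v) = 5 + (v - 1)² = 5 + (-1 + v)²)
√(√(c(g) + G(-112, 5)) + 10067) = √(√((5 + (-1 - 4)²) - 57/4) + 10067) = √(√((5 + (-5)²) - 57/4) + 10067) = √(√((5 + 25) - 57/4) + 10067) = √(√(30 - 57/4) + 10067) = √(√(63/4) + 10067) = √(3*√7/2 + 10067) = √(10067 + 3*√7/2)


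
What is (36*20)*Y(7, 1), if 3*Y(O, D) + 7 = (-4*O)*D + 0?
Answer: -8400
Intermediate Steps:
Y(O, D) = -7/3 - 4*D*O/3 (Y(O, D) = -7/3 + ((-4*O)*D + 0)/3 = -7/3 + (-4*D*O + 0)/3 = -7/3 + (-4*D*O)/3 = -7/3 - 4*D*O/3)
(36*20)*Y(7, 1) = (36*20)*(-7/3 - 4/3*1*7) = 720*(-7/3 - 28/3) = 720*(-35/3) = -8400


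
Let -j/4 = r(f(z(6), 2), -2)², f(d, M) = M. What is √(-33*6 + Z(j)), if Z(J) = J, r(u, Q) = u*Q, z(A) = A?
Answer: I*√262 ≈ 16.186*I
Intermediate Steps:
r(u, Q) = Q*u
j = -64 (j = -4*(-2*2)² = -4*(-4)² = -4*16 = -64)
√(-33*6 + Z(j)) = √(-33*6 - 64) = √(-198 - 64) = √(-262) = I*√262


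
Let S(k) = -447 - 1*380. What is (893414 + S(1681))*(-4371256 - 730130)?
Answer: -4553430825582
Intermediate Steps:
S(k) = -827 (S(k) = -447 - 380 = -827)
(893414 + S(1681))*(-4371256 - 730130) = (893414 - 827)*(-4371256 - 730130) = 892587*(-5101386) = -4553430825582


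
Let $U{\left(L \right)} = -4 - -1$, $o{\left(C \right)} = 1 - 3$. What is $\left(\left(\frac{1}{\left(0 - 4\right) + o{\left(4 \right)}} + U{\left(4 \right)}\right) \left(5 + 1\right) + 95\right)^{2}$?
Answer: $5776$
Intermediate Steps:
$o{\left(C \right)} = -2$ ($o{\left(C \right)} = 1 - 3 = -2$)
$U{\left(L \right)} = -3$ ($U{\left(L \right)} = -4 + 1 = -3$)
$\left(\left(\frac{1}{\left(0 - 4\right) + o{\left(4 \right)}} + U{\left(4 \right)}\right) \left(5 + 1\right) + 95\right)^{2} = \left(\left(\frac{1}{\left(0 - 4\right) - 2} - 3\right) \left(5 + 1\right) + 95\right)^{2} = \left(\left(\frac{1}{-4 - 2} - 3\right) 6 + 95\right)^{2} = \left(\left(\frac{1}{-6} - 3\right) 6 + 95\right)^{2} = \left(\left(- \frac{1}{6} - 3\right) 6 + 95\right)^{2} = \left(\left(- \frac{19}{6}\right) 6 + 95\right)^{2} = \left(-19 + 95\right)^{2} = 76^{2} = 5776$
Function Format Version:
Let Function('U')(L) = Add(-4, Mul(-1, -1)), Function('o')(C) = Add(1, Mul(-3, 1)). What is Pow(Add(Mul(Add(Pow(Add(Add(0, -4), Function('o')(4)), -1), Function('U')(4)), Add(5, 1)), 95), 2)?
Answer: 5776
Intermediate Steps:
Function('o')(C) = -2 (Function('o')(C) = Add(1, -3) = -2)
Function('U')(L) = -3 (Function('U')(L) = Add(-4, 1) = -3)
Pow(Add(Mul(Add(Pow(Add(Add(0, -4), Function('o')(4)), -1), Function('U')(4)), Add(5, 1)), 95), 2) = Pow(Add(Mul(Add(Pow(Add(Add(0, -4), -2), -1), -3), Add(5, 1)), 95), 2) = Pow(Add(Mul(Add(Pow(Add(-4, -2), -1), -3), 6), 95), 2) = Pow(Add(Mul(Add(Pow(-6, -1), -3), 6), 95), 2) = Pow(Add(Mul(Add(Rational(-1, 6), -3), 6), 95), 2) = Pow(Add(Mul(Rational(-19, 6), 6), 95), 2) = Pow(Add(-19, 95), 2) = Pow(76, 2) = 5776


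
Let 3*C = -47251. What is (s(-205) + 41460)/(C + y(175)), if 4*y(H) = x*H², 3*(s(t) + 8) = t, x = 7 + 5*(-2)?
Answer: -496604/464629 ≈ -1.0688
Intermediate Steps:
C = -47251/3 (C = (⅓)*(-47251) = -47251/3 ≈ -15750.)
x = -3 (x = 7 - 10 = -3)
s(t) = -8 + t/3
y(H) = -3*H²/4 (y(H) = (-3*H²)/4 = -3*H²/4)
(s(-205) + 41460)/(C + y(175)) = ((-8 + (⅓)*(-205)) + 41460)/(-47251/3 - ¾*175²) = ((-8 - 205/3) + 41460)/(-47251/3 - ¾*30625) = (-229/3 + 41460)/(-47251/3 - 91875/4) = 124151/(3*(-464629/12)) = (124151/3)*(-12/464629) = -496604/464629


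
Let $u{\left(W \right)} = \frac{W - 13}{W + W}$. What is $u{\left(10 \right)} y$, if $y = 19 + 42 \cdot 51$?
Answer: $- \frac{6483}{20} \approx -324.15$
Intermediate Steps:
$y = 2161$ ($y = 19 + 2142 = 2161$)
$u{\left(W \right)} = \frac{-13 + W}{2 W}$
$u{\left(10 \right)} y = \frac{-13 + 10}{2 \cdot 10} \cdot 2161 = \frac{1}{2} \cdot \frac{1}{10} \left(-3\right) 2161 = \left(- \frac{3}{20}\right) 2161 = - \frac{6483}{20}$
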